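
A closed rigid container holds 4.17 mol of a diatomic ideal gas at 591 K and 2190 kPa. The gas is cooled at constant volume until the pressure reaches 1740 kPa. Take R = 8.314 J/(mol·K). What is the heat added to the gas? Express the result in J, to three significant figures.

Constant volume ⇒ W = 0, so Q = ΔU = nCᵥΔT with Cᵥ = 5R/2 = 20.79 J/(mol·K).
At constant V, T₂/T₁ = P₂/P₁ ⇒ ΔT = T₁(P₂/P₁ − 1) = 591·(1740/2190 − 1) = -121.4 K.
ΔU = (4.17)(20.79)(-121.4) = -10525 J.

Q ≈ -10500 J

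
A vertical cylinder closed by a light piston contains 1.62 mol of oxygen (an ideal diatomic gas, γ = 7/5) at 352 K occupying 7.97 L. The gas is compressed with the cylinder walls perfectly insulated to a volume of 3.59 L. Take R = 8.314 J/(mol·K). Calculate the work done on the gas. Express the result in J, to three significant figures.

W ≈ 4450 J

Adiabatic: TV^(γ−1) = const with γ = 7/5.
T₂ = T₁ (V₁/V₂)^(γ−1) = 352 × (7.97/3.59)^0.4 = 352 × 1.376 = 484.3 K.
W_by = nCᵥ(T₁ − T₂) = (1.62)(20.79)(352 − 484.3) = -4454 J.
Work on gas = −W_by = 4454 J.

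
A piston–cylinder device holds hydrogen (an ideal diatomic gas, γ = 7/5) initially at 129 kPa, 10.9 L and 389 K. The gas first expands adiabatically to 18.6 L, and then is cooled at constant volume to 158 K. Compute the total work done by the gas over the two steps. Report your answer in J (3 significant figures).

W_total ≈ 677 J

Step 1 (adiabatic): W = (P₁V₁ − P₂V₂)/(γ−1) = (1406 − 1135)/0.4 = 676.5 J.
Step 2 (isochoric): W = 0 (constant volume).
W_total = 676.5 + 0 = 676.5 J.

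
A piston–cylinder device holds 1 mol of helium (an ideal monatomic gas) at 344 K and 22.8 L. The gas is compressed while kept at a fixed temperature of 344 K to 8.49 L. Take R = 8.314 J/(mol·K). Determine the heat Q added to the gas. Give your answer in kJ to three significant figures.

Q ≈ -2.83 kJ

Isothermal ⇒ ΔU = 0, so Q = W = nRT ln(V₂/V₁).
Q = (1)(8.314)(344) ln(8.49/22.8) = 2860 × -0.9879 = -2825 J.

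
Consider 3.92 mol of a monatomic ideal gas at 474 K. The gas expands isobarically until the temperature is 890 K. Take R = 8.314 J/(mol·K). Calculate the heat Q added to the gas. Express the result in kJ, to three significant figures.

Q ≈ 33.9 kJ

Isobaric: W = nRΔT = (3.92)(8.314)(416) = 13558 J.
ΔU = nCᵥΔT with Cᵥ = 3R/2: ΔU = (3.92)(12.47)(416) = 20337 J.
Q = ΔU + W = 20337 + 13558 = 33895 J.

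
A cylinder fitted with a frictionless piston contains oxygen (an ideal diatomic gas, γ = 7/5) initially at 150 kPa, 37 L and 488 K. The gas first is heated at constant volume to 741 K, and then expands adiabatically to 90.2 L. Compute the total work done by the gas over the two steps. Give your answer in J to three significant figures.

Step 1 (isochoric): W = 0 (constant volume).
After step 1: P = 227.8 kPa (V unchanged).
Step 2 (adiabatic): W = (P₁V₁ − P₂V₂)/(γ−1) = (8427 − 5901)/0.4 = 6317 J.
W_total = 0 + 6317 = 6317 J.

W_total ≈ 6320 J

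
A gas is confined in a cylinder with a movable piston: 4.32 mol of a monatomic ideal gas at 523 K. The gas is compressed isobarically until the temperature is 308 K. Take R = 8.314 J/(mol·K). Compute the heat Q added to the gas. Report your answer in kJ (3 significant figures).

Isobaric: W = nRΔT = (4.32)(8.314)(-215) = -7722 J.
ΔU = nCᵥΔT with Cᵥ = 3R/2: ΔU = (4.32)(12.47)(-215) = -11583 J.
Q = ΔU + W = -11583 − 7722 = -19305 J.

Q ≈ -19.3 kJ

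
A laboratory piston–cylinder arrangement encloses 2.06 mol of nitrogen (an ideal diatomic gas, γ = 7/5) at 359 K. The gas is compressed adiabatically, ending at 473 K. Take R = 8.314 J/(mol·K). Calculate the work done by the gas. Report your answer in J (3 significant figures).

Adiabatic ⇒ Q = 0, so W_by = −ΔU = nCᵥ(T₁ − T₂).
Cᵥ = 5R/2 = 20.79 J/(mol·K).
W = (2.06)(20.79)(359 − 473) = -4881 J.

W ≈ -4880 J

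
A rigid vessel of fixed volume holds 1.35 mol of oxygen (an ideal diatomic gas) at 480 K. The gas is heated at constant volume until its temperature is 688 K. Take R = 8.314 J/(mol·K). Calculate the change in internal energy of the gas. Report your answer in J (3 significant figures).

Constant volume ⇒ W = 0, so Q = ΔU = nCᵥΔT with Cᵥ = 5R/2 = 20.79 J/(mol·K).
ΔU = (1.35)(20.79)(688 − 480) = 5836 J.

ΔU ≈ 5840 J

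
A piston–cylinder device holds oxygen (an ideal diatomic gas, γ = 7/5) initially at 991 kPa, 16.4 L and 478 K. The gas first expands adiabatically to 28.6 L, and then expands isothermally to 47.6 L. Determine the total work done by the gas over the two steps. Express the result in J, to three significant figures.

W_total ≈ 14700 J

Step 1 (adiabatic): W = (P₁V₁ − P₂V₂)/(γ−1) = (16252 − 13011)/0.4 = 8104 J.
After step 1: P = 454.9 kPa, V = 28.6 L, T = 382.7 K.
Step 2 (isothermal): W = P₁V₁ ln(V₂/V₁) = (13011) ln(47.6/28.6) = 6628 J.
W_total = 8104 + 6628 = 14732 J.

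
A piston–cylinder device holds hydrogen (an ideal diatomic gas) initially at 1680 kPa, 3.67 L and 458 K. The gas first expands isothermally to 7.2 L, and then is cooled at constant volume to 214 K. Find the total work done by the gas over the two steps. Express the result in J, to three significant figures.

W_total ≈ 4150 J

Step 1 (isothermal): W = P₁V₁ ln(V₂/V₁) = (6166) ln(7.2/3.67) = 4155 J.
Step 2 (isochoric): W = 0 (constant volume).
W_total = 4155 + 0 = 4155 J.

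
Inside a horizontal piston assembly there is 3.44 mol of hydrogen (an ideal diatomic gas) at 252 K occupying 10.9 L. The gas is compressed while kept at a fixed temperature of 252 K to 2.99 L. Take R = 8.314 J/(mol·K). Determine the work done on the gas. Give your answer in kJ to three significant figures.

Isothermal: W = nRT ln(V₂/V₁).
W = (3.44)(8.314)(252) × ln(2.99/10.9)
  = 7207 × -1.293
W_by_gas = -9322 J; work on gas = −W_by = 9322 J.

W ≈ 9.32 kJ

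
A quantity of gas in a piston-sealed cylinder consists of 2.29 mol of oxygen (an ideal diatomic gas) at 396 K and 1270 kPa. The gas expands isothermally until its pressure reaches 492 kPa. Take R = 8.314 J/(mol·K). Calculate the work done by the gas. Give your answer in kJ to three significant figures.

W ≈ 7.15 kJ

Isothermal process: W = nRT ln(V₂/V₁) = nRT ln(P₁/P₂).
W = (2.29)(8.314)(396) × ln(1270/492)
  = 7539 × ln(2.581) = 7539 × 0.9483
W_by_gas = 7150 J.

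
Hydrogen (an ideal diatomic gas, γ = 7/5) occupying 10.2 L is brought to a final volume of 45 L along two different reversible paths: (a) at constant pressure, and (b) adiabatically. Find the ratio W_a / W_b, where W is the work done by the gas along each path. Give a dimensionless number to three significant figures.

Path (a) isobaric: W = P₁(V₂ − V₁) → W_a/(P₁V₁) = 3.412.
Path (b) adiabatic: W = P₁V₁(1 − (V₁/V₂)^(γ−1))/(γ−1) → W_b/(P₁V₁) = 1.119.
W_a / W_b = 3.412 / 1.119 = 3.048.

W_a / W_b ≈ 3.05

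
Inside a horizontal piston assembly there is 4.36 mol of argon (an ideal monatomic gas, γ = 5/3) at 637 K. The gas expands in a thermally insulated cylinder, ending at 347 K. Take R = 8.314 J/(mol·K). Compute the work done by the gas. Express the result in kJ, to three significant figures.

W ≈ 15.8 kJ

Adiabatic ⇒ Q = 0, so W_by = −ΔU = nCᵥ(T₁ − T₂).
Cᵥ = 3R/2 = 12.47 J/(mol·K).
W = (4.36)(12.47)(637 − 347) = 15768 J.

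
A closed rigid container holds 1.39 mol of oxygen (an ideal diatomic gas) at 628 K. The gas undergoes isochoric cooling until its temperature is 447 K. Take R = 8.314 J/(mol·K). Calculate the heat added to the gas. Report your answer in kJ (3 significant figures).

Q ≈ -5.23 kJ

Constant volume ⇒ W = 0, so Q = ΔU = nCᵥΔT with Cᵥ = 5R/2 = 20.79 J/(mol·K).
ΔU = (1.39)(20.79)(447 − 628) = -5229 J.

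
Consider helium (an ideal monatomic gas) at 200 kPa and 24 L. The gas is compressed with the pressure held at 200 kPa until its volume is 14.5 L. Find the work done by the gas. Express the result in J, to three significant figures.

Isobaric: W = P ΔV.
W = (200 kPa)(14.5 − 24 L) = (200)(-9.5) = -1900 J.

W ≈ -1900 J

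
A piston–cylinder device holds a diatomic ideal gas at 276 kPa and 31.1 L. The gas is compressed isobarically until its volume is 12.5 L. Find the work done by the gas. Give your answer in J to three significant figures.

Isobaric: W = P ΔV.
W = (276 kPa)(12.5 − 31.1 L) = (276)(-18.6) = -5134 J.

W ≈ -5130 J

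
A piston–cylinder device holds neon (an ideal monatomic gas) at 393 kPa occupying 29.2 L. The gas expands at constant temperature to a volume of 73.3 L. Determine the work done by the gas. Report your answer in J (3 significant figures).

W ≈ 10600 J

Isothermal: W = nRT ln(V₂/V₁) = P₁V₁ ln(V₂/V₁).
P₁V₁ = (393 kPa)(29.2 L) = 11476 J.
W = 11476 × ln(73.3/29.2) = 11476 × 0.9204
W_by_gas = 10562 J.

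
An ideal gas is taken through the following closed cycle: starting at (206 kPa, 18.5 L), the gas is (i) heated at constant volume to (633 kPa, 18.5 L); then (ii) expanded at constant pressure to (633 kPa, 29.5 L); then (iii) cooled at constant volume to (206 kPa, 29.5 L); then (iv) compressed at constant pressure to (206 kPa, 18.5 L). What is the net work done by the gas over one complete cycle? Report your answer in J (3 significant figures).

W_net ≈ 4700 J

Constant-volume legs do no work.
W(ii) = (633)(29.5 − 18.5) = 6963 J; W(iv) = (206)(18.5 − 29.5) = -2266 J.
W_net = 6963 − 2266 = 4697 J (the clockwise enclosed area).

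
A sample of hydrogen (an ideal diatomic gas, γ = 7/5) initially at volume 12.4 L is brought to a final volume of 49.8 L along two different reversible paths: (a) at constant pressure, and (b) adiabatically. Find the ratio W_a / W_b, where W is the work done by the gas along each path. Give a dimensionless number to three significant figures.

Path (a) isobaric: W = P₁(V₂ − V₁) → W_a/(P₁V₁) = 3.016.
Path (b) adiabatic: W = P₁V₁(1 − (V₁/V₂)^(γ−1))/(γ−1) → W_b/(P₁V₁) = 1.066.
W_a / W_b = 3.016 / 1.066 = 2.828.

W_a / W_b ≈ 2.83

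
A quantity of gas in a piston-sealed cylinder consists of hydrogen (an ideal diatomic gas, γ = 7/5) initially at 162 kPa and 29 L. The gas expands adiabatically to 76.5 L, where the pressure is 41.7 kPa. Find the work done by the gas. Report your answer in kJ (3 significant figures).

Adiabatic: W = (P₁V₁ − P₂V₂)/(γ − 1) with γ = 7/5.
P₁V₁ = 4698 J, P₂V₂ = 3190 J.
W = (4698 − 3190) / 0.4 = 3770 J.

W ≈ 3.77 kJ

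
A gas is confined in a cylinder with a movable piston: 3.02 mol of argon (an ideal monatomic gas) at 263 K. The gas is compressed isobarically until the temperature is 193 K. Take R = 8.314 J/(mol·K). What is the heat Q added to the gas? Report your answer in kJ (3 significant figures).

Q ≈ -4.39 kJ

Isobaric: W = nRΔT = (3.02)(8.314)(-70) = -1758 J.
ΔU = nCᵥΔT with Cᵥ = 3R/2: ΔU = (3.02)(12.47)(-70) = -2636 J.
Q = ΔU + W = -2636 − 1758 = -4394 J.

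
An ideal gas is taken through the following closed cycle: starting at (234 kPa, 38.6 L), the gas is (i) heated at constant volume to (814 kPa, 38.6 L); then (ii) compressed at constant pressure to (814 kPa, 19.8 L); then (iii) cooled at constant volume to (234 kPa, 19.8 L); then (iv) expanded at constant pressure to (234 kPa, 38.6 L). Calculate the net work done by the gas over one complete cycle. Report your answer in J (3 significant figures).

W_net ≈ -10900 J

Constant-volume legs do no work.
W(ii) = (814)(19.8 − 38.6) = -15303 J; W(iv) = (234)(38.6 − 19.8) = 4399 J.
W_net = -15303 + 4399 = -10904 J (the counter-clockwise enclosed area).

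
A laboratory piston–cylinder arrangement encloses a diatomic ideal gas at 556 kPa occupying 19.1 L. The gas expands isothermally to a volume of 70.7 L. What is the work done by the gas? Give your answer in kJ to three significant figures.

W ≈ 13.9 kJ

Isothermal: W = nRT ln(V₂/V₁) = P₁V₁ ln(V₂/V₁).
P₁V₁ = (556 kPa)(19.1 L) = 10620 J.
W = 10620 × ln(70.7/19.1) = 10620 × 1.309
W_by_gas = 13898 J.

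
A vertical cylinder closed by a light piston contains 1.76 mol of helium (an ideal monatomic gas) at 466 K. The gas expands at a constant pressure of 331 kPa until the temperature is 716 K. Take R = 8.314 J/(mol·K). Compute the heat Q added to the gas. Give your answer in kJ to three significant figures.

Q ≈ 9.15 kJ

Isobaric: W = nRΔT = (1.76)(8.314)(250) = 3658 J.
ΔU = nCᵥΔT with Cᵥ = 3R/2: ΔU = (1.76)(12.47)(250) = 5487 J.
Q = ΔU + W = 5487 + 3658 = 9145 J.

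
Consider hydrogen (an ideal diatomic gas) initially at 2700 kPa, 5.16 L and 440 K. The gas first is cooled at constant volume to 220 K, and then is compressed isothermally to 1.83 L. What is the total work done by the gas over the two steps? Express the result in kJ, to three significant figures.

Step 1 (isochoric): W = 0 (constant volume).
After step 1: P = 1350 kPa (V unchanged).
Step 2 (isothermal): W = P₁V₁ ln(V₂/V₁) = (6966) ln(1.83/5.16) = -7221 J.
W_total = 0 − 7221 = -7221 J.

W_total ≈ -7.22 kJ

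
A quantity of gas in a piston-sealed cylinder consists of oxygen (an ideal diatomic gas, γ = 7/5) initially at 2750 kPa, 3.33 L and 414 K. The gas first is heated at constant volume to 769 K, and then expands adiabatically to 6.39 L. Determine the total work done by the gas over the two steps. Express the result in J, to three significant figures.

Step 1 (isochoric): W = 0 (constant volume).
After step 1: P = 5108 kPa (V unchanged).
Step 2 (adiabatic): W = (P₁V₁ − P₂V₂)/(γ−1) = (17010 − 13106)/0.4 = 9759 J.
W_total = 0 + 9759 = 9759 J.

W_total ≈ 9760 J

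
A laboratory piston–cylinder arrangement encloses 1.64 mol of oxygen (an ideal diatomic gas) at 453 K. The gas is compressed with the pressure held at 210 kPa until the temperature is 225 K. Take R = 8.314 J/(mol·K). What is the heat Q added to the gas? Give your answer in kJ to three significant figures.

Isobaric: W = nRΔT = (1.64)(8.314)(-228) = -3109 J.
ΔU = nCᵥΔT with Cᵥ = 5R/2: ΔU = (1.64)(20.79)(-228) = -7772 J.
Q = ΔU + W = -7772 − 3109 = -10881 J.

Q ≈ -10.9 kJ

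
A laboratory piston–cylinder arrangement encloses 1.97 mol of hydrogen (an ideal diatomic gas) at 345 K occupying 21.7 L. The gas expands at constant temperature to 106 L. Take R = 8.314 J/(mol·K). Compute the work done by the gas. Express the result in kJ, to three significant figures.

W ≈ 8.96 kJ

Isothermal: W = nRT ln(V₂/V₁).
W = (1.97)(8.314)(345) × ln(106/21.7)
  = 5651 × 1.586
W_by_gas = 8963 J.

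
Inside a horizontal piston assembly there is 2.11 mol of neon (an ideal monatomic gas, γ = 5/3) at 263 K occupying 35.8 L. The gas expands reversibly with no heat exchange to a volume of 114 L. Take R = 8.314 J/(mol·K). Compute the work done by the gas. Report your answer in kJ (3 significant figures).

Adiabatic: TV^(γ−1) = const with γ = 5/3.
T₂ = T₁ (V₁/V₂)^(γ−1) = 263 × (35.8/114)^0.667 = 263 × 0.462 = 121.5 K.
W_by = nCᵥ(T₁ − T₂) = (2.11)(12.47)(263 − 121.5) = 3723 J.

W ≈ 3.72 kJ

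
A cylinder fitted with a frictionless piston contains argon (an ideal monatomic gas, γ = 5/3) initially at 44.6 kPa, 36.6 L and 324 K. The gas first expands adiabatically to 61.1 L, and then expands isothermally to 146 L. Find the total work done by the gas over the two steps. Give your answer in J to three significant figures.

Step 1 (adiabatic): W = (P₁V₁ − P₂V₂)/(γ−1) = (1632 − 1160)/0.667 = 708.6 J.
After step 1: P = 18.98 kPa, V = 61.1 L, T = 230.2 K.
Step 2 (isothermal): W = P₁V₁ ln(V₂/V₁) = (1160) ln(146/61.1) = 1010 J.
W_total = 708.6 + 1010 = 1719 J.

W_total ≈ 1720 J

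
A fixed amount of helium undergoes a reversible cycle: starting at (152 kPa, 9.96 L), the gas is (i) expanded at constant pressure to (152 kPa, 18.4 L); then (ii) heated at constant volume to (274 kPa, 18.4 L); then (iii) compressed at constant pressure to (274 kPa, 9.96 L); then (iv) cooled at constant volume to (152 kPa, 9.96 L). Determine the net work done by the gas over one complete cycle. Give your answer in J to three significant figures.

W_net ≈ -1030 J

Constant-volume legs do no work.
W(i) = (152)(18.4 − 9.96) = 1283 J; W(iii) = (274)(9.96 − 18.4) = -2313 J.
W_net = 1283 − 2313 = -1030 J (the counter-clockwise enclosed area).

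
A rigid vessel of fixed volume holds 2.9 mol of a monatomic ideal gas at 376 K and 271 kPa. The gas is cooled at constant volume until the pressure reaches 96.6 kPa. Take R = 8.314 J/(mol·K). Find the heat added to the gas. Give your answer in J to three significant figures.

Q ≈ -8750 J

Constant volume ⇒ W = 0, so Q = ΔU = nCᵥΔT with Cᵥ = 3R/2 = 12.47 J/(mol·K).
At constant V, T₂/T₁ = P₂/P₁ ⇒ ΔT = T₁(P₂/P₁ − 1) = 376·(96.6/271 − 1) = -242 K.
ΔU = (2.9)(12.47)(-242) = -8751 J.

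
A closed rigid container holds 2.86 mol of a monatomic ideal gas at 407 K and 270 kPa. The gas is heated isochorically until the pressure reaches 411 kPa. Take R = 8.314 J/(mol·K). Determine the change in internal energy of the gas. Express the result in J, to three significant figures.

Constant volume ⇒ W = 0, so Q = ΔU = nCᵥΔT with Cᵥ = 3R/2 = 12.47 J/(mol·K).
At constant V, T₂/T₁ = P₂/P₁ ⇒ ΔT = T₁(P₂/P₁ − 1) = 407·(411/270 − 1) = 212.5 K.
ΔU = (2.86)(12.47)(212.5) = 7581 J.

ΔU ≈ 7580 J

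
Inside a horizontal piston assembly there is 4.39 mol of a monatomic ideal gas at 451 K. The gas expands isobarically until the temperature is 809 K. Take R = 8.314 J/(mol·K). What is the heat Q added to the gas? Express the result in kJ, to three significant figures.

Q ≈ 32.7 kJ

Isobaric: W = nRΔT = (4.39)(8.314)(358) = 13066 J.
ΔU = nCᵥΔT with Cᵥ = 3R/2: ΔU = (4.39)(12.47)(358) = 19600 J.
Q = ΔU + W = 19600 + 13066 = 32666 J.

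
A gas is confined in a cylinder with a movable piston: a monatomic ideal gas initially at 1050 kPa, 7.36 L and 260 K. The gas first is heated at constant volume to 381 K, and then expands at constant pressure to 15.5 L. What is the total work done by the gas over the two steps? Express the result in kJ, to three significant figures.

Step 1 (isochoric): W = 0 (constant volume).
After step 1: P = 1539 kPa (V unchanged).
Step 2 (isobaric): W = PΔV = (1539 kPa)(15.5 − 7.36 L) = 12525 J.
W_total = 0 + 12525 = 12525 J.

W_total ≈ 12.5 kJ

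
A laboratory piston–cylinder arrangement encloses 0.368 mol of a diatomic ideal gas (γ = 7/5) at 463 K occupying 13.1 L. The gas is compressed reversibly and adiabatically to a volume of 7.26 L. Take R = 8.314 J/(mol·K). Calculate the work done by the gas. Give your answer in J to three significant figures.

W ≈ -943 J

Adiabatic: TV^(γ−1) = const with γ = 7/5.
T₂ = T₁ (V₁/V₂)^(γ−1) = 463 × (13.1/7.26)^0.4 = 463 × 1.266 = 586.3 K.
W_by = nCᵥ(T₁ − T₂) = (0.368)(20.79)(463 − 586.3) = -943.1 J.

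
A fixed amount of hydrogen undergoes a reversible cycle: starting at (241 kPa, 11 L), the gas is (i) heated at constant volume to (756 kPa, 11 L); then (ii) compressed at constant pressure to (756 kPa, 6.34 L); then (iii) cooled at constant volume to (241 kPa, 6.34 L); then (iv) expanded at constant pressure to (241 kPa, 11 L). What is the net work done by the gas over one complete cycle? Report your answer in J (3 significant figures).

Constant-volume legs do no work.
W(ii) = (756)(6.34 − 11) = -3523 J; W(iv) = (241)(11 − 6.34) = 1123 J.
W_net = -3523 + 1123 = -2400 J (the counter-clockwise enclosed area).

W_net ≈ -2400 J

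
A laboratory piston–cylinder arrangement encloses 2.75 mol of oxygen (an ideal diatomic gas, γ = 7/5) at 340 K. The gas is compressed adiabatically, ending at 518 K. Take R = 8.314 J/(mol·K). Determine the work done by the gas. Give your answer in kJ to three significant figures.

W ≈ -10.2 kJ

Adiabatic ⇒ Q = 0, so W_by = −ΔU = nCᵥ(T₁ − T₂).
Cᵥ = 5R/2 = 20.79 J/(mol·K).
W = (2.75)(20.79)(340 − 518) = -10174 J.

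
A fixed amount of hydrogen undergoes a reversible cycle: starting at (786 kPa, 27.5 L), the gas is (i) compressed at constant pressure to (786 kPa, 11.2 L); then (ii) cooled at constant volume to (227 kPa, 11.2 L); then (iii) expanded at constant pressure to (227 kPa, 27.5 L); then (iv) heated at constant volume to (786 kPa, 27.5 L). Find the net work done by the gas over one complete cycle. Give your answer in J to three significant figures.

W_net ≈ -9110 J

Constant-volume legs do no work.
W(i) = (786)(11.2 − 27.5) = -12812 J; W(iii) = (227)(27.5 − 11.2) = 3700 J.
W_net = -12812 + 3700 = -9112 J (the counter-clockwise enclosed area).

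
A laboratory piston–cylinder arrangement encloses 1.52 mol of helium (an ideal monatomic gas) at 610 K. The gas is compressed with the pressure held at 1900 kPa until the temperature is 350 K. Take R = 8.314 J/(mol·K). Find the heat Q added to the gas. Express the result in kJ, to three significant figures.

Isobaric: W = nRΔT = (1.52)(8.314)(-260) = -3286 J.
ΔU = nCᵥΔT with Cᵥ = 3R/2: ΔU = (1.52)(12.47)(-260) = -4929 J.
Q = ΔU + W = -4929 − 3286 = -8214 J.

Q ≈ -8.21 kJ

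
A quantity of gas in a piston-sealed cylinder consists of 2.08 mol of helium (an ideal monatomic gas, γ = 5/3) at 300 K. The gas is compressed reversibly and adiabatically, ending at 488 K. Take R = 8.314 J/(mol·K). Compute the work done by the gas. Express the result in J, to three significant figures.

Adiabatic ⇒ Q = 0, so W_by = −ΔU = nCᵥ(T₁ − T₂).
Cᵥ = 3R/2 = 12.47 J/(mol·K).
W = (2.08)(12.47)(300 − 488) = -4877 J.

W ≈ -4880 J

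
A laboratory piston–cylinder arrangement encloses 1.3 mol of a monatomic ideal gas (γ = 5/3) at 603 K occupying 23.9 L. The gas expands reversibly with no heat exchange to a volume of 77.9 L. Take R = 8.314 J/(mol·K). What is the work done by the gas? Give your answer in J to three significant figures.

Adiabatic: TV^(γ−1) = const with γ = 5/3.
T₂ = T₁ (V₁/V₂)^(γ−1) = 603 × (23.9/77.9)^0.667 = 603 × 0.4549 = 274.3 K.
W_by = nCᵥ(T₁ − T₂) = (1.3)(12.47)(603 − 274.3) = 5329 J.

W ≈ 5330 J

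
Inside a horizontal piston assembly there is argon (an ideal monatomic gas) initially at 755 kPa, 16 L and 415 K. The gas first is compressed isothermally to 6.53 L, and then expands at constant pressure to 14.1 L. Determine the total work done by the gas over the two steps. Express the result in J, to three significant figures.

W_total ≈ 3180 J

Step 1 (isothermal): W = P₁V₁ ln(V₂/V₁) = (12080) ln(6.53/16) = -10826 J.
After step 1: P = 1850 kPa, V = 6.53 L, T = 415 K.
Step 2 (isobaric): W = PΔV = (1850 kPa)(14.1 − 6.53 L) = 14004 J.
W_total = -10826 + 14004 = 3178 J.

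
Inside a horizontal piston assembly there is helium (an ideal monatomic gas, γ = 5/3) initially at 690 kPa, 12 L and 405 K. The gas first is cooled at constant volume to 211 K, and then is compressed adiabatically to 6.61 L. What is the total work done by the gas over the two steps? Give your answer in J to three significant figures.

Step 1 (isochoric): W = 0 (constant volume).
After step 1: P = 359.5 kPa (V unchanged).
Step 2 (adiabatic): W = (P₁V₁ − P₂V₂)/(γ−1) = (4314 − 6420)/0.667 = -3159 J.
W_total = 0 − 3159 = -3159 J.

W_total ≈ -3160 J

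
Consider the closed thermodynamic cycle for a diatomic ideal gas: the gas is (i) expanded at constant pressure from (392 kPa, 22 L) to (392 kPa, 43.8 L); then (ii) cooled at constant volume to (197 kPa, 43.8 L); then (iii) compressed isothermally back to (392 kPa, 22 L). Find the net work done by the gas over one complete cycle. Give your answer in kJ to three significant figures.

W_net ≈ 2.60 kJ

Leg (i): W = PΔV = (392)(43.8 − 22) = 8546 J.
Leg (ii): W = 0.
Leg (iii): W = PᵢVᵢ ln(V_f/Vᵢ) = (8629) ln(22/43.8) = -5942 J.
W_net = 8546 − 5942 = 2604 J.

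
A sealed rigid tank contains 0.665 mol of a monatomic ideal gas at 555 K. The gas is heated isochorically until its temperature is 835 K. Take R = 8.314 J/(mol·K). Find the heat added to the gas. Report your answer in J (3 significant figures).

Q ≈ 2320 J

Constant volume ⇒ W = 0, so Q = ΔU = nCᵥΔT with Cᵥ = 3R/2 = 12.47 J/(mol·K).
ΔU = (0.665)(12.47)(835 − 555) = 2322 J.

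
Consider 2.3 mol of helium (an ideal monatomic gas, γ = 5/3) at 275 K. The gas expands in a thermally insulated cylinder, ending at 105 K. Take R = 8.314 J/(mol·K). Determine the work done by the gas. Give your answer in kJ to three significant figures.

Adiabatic ⇒ Q = 0, so W_by = −ΔU = nCᵥ(T₁ − T₂).
Cᵥ = 3R/2 = 12.47 J/(mol·K).
W = (2.3)(12.47)(275 − 105) = 4876 J.

W ≈ 4.88 kJ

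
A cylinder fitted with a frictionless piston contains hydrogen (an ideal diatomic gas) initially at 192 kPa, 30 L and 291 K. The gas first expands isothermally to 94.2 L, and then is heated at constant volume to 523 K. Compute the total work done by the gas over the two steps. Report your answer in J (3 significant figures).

W_total ≈ 6590 J

Step 1 (isothermal): W = P₁V₁ ln(V₂/V₁) = (5760) ln(94.2/30) = 6591 J.
Step 2 (isochoric): W = 0 (constant volume).
W_total = 6591 + 0 = 6591 J.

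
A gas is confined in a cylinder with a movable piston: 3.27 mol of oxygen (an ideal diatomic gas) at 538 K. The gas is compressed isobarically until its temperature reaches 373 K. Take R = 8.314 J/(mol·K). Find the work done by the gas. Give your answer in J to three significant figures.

Isobaric: W = P ΔV = nR ΔT.
W = (3.27)(8.314)(373 − 538) = -4486 J.

W ≈ -4490 J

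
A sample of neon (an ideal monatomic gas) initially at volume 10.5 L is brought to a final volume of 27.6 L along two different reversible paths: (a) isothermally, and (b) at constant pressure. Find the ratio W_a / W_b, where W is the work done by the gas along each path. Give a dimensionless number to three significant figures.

W_a / W_b ≈ 0.593

Path (a) isothermal: W = P₁V₁ ln(V₂/V₁) → W_a/(P₁V₁) = 0.9664.
Path (b) isobaric: W = P₁(V₂ − V₁) → W_b/(P₁V₁) = 1.629.
W_a / W_b = 0.9664 / 1.629 = 0.5934.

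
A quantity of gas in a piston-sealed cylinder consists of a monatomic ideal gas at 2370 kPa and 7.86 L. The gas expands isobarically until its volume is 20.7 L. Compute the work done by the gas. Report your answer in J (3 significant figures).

Isobaric: W = P ΔV.
W = (2370 kPa)(20.7 − 7.86 L) = (2370)(12.84) = 30431 J.

W ≈ 30400 J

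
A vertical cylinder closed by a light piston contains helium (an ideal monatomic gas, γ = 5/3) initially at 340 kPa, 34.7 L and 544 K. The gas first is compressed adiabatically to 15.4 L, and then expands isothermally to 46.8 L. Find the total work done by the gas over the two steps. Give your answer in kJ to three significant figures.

Step 1 (adiabatic): W = (P₁V₁ − P₂V₂)/(γ−1) = (11798 − 20277)/0.667 = -12719 J.
After step 1: P = 1317 kPa, V = 15.4 L, T = 935 K.
Step 2 (isothermal): W = P₁V₁ ln(V₂/V₁) = (20277) ln(46.8/15.4) = 22539 J.
W_total = -12719 + 22539 = 9820 J.

W_total ≈ 9.82 kJ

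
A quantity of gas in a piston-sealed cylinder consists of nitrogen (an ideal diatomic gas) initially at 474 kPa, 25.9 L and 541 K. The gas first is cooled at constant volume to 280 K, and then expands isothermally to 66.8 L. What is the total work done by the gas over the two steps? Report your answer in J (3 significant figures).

Step 1 (isochoric): W = 0 (constant volume).
After step 1: P = 245.3 kPa (V unchanged).
Step 2 (isothermal): W = P₁V₁ ln(V₂/V₁) = (6354) ln(66.8/25.9) = 6020 J.
W_total = 0 + 6020 = 6020 J.

W_total ≈ 6020 J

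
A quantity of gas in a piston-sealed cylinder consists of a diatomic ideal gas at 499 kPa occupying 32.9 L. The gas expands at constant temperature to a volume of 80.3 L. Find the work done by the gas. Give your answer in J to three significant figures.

Isothermal: W = nRT ln(V₂/V₁) = P₁V₁ ln(V₂/V₁).
P₁V₁ = (499 kPa)(32.9 L) = 16417 J.
W = 16417 × ln(80.3/32.9) = 16417 × 0.8923
W_by_gas = 14649 J.

W ≈ 14600 J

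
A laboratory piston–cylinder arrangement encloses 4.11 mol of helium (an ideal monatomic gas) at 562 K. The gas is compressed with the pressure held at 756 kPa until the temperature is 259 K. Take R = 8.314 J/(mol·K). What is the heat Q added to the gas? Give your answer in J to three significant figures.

Q ≈ -25900 J

Isobaric: W = nRΔT = (4.11)(8.314)(-303) = -10354 J.
ΔU = nCᵥΔT with Cᵥ = 3R/2: ΔU = (4.11)(12.47)(-303) = -15531 J.
Q = ΔU + W = -15531 − 10354 = -25884 J.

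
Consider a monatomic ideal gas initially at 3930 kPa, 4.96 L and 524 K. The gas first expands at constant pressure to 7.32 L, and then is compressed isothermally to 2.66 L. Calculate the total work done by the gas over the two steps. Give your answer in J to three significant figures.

W_total ≈ -19800 J

Step 1 (isobaric): W = PΔV = (3930 kPa)(7.32 − 4.96 L) = 9275 J.
After step 1: P = 3930 kPa, V = 7.32 L, T = 773.3 K.
Step 2 (isothermal): W = P₁V₁ ln(V₂/V₁) = (28768) ln(2.66/7.32) = -29121 J.
W_total = 9275 − 29121 = -19846 J.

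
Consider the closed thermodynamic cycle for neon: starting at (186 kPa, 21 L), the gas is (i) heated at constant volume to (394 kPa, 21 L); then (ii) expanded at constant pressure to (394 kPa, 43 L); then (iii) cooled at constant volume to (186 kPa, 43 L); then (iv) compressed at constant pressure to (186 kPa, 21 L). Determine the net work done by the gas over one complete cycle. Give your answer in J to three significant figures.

Constant-volume legs do no work.
W(ii) = (394)(43 − 21) = 8668 J; W(iv) = (186)(21 − 43) = -4092 J.
W_net = 8668 − 4092 = 4576 J (the clockwise enclosed area).

W_net ≈ 4580 J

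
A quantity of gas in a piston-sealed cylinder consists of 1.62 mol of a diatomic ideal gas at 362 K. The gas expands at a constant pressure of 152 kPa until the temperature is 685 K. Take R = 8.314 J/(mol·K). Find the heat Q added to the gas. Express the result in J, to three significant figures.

Isobaric: W = nRΔT = (1.62)(8.314)(323) = 4350 J.
ΔU = nCᵥΔT with Cᵥ = 5R/2: ΔU = (1.62)(20.79)(323) = 10876 J.
Q = ΔU + W = 10876 + 4350 = 15226 J.

Q ≈ 15200 J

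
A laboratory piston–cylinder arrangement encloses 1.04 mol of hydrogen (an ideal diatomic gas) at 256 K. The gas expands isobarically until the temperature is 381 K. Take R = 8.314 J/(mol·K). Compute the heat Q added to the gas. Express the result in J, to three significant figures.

Isobaric: W = nRΔT = (1.04)(8.314)(125) = 1081 J.
ΔU = nCᵥΔT with Cᵥ = 5R/2: ΔU = (1.04)(20.79)(125) = 2702 J.
Q = ΔU + W = 2702 + 1081 = 3783 J.

Q ≈ 3780 J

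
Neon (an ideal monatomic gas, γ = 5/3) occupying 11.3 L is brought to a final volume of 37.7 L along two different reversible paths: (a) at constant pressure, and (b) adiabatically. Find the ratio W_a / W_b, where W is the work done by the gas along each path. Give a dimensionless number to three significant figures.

W_a / W_b ≈ 2.82

Path (a) isobaric: W = P₁(V₂ − V₁) → W_a/(P₁V₁) = 2.336.
Path (b) adiabatic: W = P₁V₁(1 − (V₁/V₂)^(γ−1))/(γ−1) → W_b/(P₁V₁) = 0.8282.
W_a / W_b = 2.336 / 0.8282 = 2.821.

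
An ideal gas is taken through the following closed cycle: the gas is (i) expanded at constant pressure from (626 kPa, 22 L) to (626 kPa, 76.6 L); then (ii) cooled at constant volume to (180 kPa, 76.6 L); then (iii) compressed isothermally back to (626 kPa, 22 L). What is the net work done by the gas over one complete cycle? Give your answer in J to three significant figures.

W_net ≈ 17000 J

Leg (i): W = PΔV = (626)(76.6 − 22) = 34180 J.
Leg (ii): W = 0.
Leg (iii): W = PᵢVᵢ ln(V_f/Vᵢ) = (13788) ln(22/76.6) = -17201 J.
W_net = 34180 − 17201 = 16978 J.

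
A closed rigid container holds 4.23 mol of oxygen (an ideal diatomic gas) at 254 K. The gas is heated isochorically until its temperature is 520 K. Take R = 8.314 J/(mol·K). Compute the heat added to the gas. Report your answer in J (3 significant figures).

Q ≈ 23400 J

Constant volume ⇒ W = 0, so Q = ΔU = nCᵥΔT with Cᵥ = 5R/2 = 20.79 J/(mol·K).
ΔU = (4.23)(20.79)(520 − 254) = 23387 J.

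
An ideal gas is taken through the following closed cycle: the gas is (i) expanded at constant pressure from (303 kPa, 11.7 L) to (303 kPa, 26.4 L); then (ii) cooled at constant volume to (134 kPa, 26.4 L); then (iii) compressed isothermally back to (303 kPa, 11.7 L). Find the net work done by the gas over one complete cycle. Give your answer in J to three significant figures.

Leg (i): W = PΔV = (303)(26.4 − 11.7) = 4454 J.
Leg (ii): W = 0.
Leg (iii): W = PᵢVᵢ ln(V_f/Vᵢ) = (3538) ln(11.7/26.4) = -2879 J.
W_net = 4454 − 2879 = 1575 J.

W_net ≈ 1580 J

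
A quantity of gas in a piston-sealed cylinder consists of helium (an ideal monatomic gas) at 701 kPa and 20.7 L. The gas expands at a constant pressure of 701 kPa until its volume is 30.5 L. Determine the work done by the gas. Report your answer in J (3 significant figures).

W ≈ 6870 J

Isobaric: W = P ΔV.
W = (701 kPa)(30.5 − 20.7 L) = (701)(9.8) = 6870 J.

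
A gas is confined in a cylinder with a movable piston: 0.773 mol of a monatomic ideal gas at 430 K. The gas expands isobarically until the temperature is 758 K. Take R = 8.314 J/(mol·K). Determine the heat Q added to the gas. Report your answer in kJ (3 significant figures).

Q ≈ 5.27 kJ

Isobaric: W = nRΔT = (0.773)(8.314)(328) = 2108 J.
ΔU = nCᵥΔT with Cᵥ = 3R/2: ΔU = (0.773)(12.47)(328) = 3162 J.
Q = ΔU + W = 3162 + 2108 = 5270 J.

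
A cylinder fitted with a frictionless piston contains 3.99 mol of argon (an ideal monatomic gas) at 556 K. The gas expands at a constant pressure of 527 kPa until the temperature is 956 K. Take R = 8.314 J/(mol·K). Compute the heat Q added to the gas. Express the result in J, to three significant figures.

Q ≈ 33200 J

Isobaric: W = nRΔT = (3.99)(8.314)(400) = 13269 J.
ΔU = nCᵥΔT with Cᵥ = 3R/2: ΔU = (3.99)(12.47)(400) = 19904 J.
Q = ΔU + W = 19904 + 13269 = 33173 J.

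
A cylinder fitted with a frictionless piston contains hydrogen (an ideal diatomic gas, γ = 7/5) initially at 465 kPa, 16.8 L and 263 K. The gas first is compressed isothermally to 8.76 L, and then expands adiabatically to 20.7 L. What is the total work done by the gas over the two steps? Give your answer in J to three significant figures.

W_total ≈ 597 J

Step 1 (isothermal): W = P₁V₁ ln(V₂/V₁) = (7812) ln(8.76/16.8) = -5087 J.
After step 1: P = 891.8 kPa, V = 8.76 L, T = 263 K.
Step 2 (adiabatic): W = (P₁V₁ − P₂V₂)/(γ−1) = (7812 − 5538)/0.4 = 5684 J.
W_total = -5087 + 5684 = 597.2 J.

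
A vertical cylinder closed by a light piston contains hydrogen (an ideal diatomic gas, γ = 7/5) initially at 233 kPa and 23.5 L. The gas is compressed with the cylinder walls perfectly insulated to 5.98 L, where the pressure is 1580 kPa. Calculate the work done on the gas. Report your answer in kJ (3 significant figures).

Adiabatic: W = (P₁V₁ − P₂V₂)/(γ − 1) with γ = 7/5.
P₁V₁ = 5476 J, P₂V₂ = 9448 J.
W = (5476 − 9448) / 0.4 = -9932 J.
Work on gas = −W_by = 9932 J.

W ≈ 9.93 kJ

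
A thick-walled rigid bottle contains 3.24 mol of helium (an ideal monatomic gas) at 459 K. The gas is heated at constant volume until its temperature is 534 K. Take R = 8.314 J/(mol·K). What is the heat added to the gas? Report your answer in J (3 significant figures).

Constant volume ⇒ W = 0, so Q = ΔU = nCᵥΔT with Cᵥ = 3R/2 = 12.47 J/(mol·K).
ΔU = (3.24)(12.47)(534 − 459) = 3030 J.

Q ≈ 3030 J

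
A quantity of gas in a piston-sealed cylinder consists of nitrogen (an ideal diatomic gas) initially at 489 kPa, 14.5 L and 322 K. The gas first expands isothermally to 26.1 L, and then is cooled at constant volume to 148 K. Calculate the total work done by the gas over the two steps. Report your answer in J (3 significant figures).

W_total ≈ 4170 J

Step 1 (isothermal): W = P₁V₁ ln(V₂/V₁) = (7090) ln(26.1/14.5) = 4168 J.
Step 2 (isochoric): W = 0 (constant volume).
W_total = 4168 + 0 = 4168 J.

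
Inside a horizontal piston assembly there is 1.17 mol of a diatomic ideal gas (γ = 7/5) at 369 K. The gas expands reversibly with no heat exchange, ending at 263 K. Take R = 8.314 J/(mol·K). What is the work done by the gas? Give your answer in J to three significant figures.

W ≈ 2580 J

Adiabatic ⇒ Q = 0, so W_by = −ΔU = nCᵥ(T₁ − T₂).
Cᵥ = 5R/2 = 20.79 J/(mol·K).
W = (1.17)(20.79)(369 − 263) = 2578 J.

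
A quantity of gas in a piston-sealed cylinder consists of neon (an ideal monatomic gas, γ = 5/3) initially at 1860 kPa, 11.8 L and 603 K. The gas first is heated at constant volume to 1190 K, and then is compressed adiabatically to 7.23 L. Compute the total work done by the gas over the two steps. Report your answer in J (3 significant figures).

Step 1 (isochoric): W = 0 (constant volume).
After step 1: P = 3671 kPa (V unchanged).
Step 2 (adiabatic): W = (P₁V₁ − P₂V₂)/(γ−1) = (43314 − 60042)/0.667 = -25092 J.
W_total = 0 − 25092 = -25092 J.

W_total ≈ -25100 J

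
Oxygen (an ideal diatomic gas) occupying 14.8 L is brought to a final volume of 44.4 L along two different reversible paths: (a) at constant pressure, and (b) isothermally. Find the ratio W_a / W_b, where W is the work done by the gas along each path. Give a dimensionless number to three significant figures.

W_a / W_b ≈ 1.82

Path (a) isobaric: W = P₁(V₂ − V₁) → W_a/(P₁V₁) = 2.
Path (b) isothermal: W = P₁V₁ ln(V₂/V₁) → W_b/(P₁V₁) = 1.099.
W_a / W_b = 2 / 1.099 = 1.82.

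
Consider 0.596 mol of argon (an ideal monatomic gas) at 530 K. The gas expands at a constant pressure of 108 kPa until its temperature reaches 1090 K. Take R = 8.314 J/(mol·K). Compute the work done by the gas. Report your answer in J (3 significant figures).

Isobaric: W = P ΔV = nR ΔT.
W = (0.596)(8.314)(1090 − 530) = 2775 J.

W ≈ 2770 J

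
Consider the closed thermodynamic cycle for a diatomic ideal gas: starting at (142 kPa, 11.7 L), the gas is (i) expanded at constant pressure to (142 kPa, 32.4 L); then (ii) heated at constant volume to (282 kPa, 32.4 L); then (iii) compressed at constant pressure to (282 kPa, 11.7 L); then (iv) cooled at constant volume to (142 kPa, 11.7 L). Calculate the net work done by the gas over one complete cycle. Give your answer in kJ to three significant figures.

Constant-volume legs do no work.
W(i) = (142)(32.4 − 11.7) = 2939 J; W(iii) = (282)(11.7 − 32.4) = -5837 J.
W_net = 2939 − 5837 = -2898 J (the counter-clockwise enclosed area).

W_net ≈ -2.90 kJ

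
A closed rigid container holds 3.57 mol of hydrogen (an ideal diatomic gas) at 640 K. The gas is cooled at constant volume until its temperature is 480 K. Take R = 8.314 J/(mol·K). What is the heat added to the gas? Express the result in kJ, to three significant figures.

Constant volume ⇒ W = 0, so Q = ΔU = nCᵥΔT with Cᵥ = 5R/2 = 20.79 J/(mol·K).
ΔU = (3.57)(20.79)(480 − 640) = -11872 J.

Q ≈ -11.9 kJ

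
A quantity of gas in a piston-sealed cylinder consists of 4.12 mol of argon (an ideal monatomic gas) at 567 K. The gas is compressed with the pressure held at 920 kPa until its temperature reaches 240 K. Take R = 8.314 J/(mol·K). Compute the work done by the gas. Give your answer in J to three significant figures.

W ≈ -11200 J

Isobaric: W = P ΔV = nR ΔT.
W = (4.12)(8.314)(240 − 567) = -11201 J.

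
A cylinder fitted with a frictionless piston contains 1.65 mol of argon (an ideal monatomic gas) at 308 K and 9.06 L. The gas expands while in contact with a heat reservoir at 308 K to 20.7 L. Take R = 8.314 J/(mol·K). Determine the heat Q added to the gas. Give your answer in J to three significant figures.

Isothermal ⇒ ΔU = 0, so Q = W = nRT ln(V₂/V₁).
Q = (1.65)(8.314)(308) ln(20.7/9.06) = 4225 × 0.8263 = 3491 J.

Q ≈ 3490 J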